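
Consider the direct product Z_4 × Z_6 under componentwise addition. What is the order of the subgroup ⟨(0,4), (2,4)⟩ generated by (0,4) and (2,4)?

|⟨(0,4)⟩| = 3 and |⟨(2,4)⟩| = 6, so |H| is a multiple of lcm(3, 6) = 6 and divides |G| = 24.
Closing under the operation: H = {(0,0), (0,2), (0,4), (2,0), (2,2), (2,4)}, so |H| = 6.

6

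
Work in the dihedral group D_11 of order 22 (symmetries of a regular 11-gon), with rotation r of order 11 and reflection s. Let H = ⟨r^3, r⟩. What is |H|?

11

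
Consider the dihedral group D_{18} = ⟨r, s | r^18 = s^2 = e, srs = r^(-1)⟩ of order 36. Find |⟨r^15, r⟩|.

|⟨r^15⟩| = 6 and |⟨r⟩| = 18, so |H| is a multiple of lcm(6, 18) = 18 and divides |G| = 36.
Closing under the operation: H = {e, r, r^2, r^3, r^4, r^5, r^6, r^7, r^8, r^9, r^10, r^11, r^12, r^13, r^14, r^15, r^16, r^17}, so |H| = 18.

18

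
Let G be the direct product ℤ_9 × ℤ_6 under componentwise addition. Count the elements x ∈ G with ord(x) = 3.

8

An element (a,b) has order lcm(ord(a), ord(b)); count pairs with lcm equal to 3.
Enumerating gives 8 such elements.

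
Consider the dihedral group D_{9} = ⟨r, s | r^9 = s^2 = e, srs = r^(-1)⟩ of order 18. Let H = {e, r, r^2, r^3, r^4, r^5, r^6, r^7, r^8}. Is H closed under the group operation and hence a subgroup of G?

Yes

|H| = 9 divides |G| = 18, consistent with Lagrange.
H contains the identity, every element's inverse is in H, and H is closed under ·: it is a subgroup.
In fact H = ⟨r^4⟩.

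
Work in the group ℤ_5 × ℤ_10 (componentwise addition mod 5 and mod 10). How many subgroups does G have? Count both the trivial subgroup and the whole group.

16

|G| = 50, so by Lagrange every subgroup order divides 50. Divisors: 1, 2, 5, 10, 25, 50.
Subgroups by order — order 1: 1; order 2: 1; order 5: 6; order 10: 6; order 25: 1; order 50: 1.
Total: 1 + 1 + 6 + 6 + 1 + 1 = 16.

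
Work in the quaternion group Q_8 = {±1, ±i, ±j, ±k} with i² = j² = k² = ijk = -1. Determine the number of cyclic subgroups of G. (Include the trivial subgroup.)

5

A cyclic subgroup of order d is generated by each of its φ(d) elements of order d, so the cyclic subgroups of order d number (#elements of order d)/φ(d).
Cyclic subgroups by order — order 1: 1; order 2: 1; order 4: 3.
Total: 5.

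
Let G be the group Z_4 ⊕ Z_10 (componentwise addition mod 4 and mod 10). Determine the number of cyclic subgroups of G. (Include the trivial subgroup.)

12

A cyclic subgroup of order d is generated by each of its φ(d) elements of order d, so the cyclic subgroups of order d number (#elements of order d)/φ(d).
Cyclic subgroups by order — order 1: 1; order 2: 3; order 4: 2; order 5: 1; order 10: 3; order 20: 2.
Total: 12.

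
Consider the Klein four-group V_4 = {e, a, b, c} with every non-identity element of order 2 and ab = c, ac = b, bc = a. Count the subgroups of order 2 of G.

3

|G| = 4 and 2 | 4, so subgroups of order 2 are possible by Lagrange.
The subgroups of order 2 are: {e, a}; {e, b}; {e, c}.
So G has 3 subgroups of order 2.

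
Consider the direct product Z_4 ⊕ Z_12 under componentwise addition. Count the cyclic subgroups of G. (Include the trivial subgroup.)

20

Group the elements of G by the cyclic subgroup they generate; each cyclic subgroup of order d accounts for φ(d) elements.
Cyclic subgroups by order — order 1: 1; order 2: 3; order 3: 1; order 4: 6; order 6: 3; order 12: 6.
Total: 20.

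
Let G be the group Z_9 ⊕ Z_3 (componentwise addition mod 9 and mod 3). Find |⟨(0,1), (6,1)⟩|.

|⟨(0,1)⟩| = 3 and |⟨(6,1)⟩| = 3, so |H| is a multiple of lcm(3, 3) = 3 and divides |G| = 27.
Closing under the operation: H = {(0,0), (0,1), (0,2), (3,0), (3,1), (3,2), (6,0), (6,1), (6,2)}, so |H| = 9.

9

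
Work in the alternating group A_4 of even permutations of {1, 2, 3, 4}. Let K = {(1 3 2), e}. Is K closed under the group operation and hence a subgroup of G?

No

(1 3 2) ∈ K but its inverse (1 2 3) ∉ K, so K is not a subgroup.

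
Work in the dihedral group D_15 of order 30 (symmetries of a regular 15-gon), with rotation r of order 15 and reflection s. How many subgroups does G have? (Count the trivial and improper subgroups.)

|G| = 30, so by Lagrange every subgroup order divides 30. Divisors: 1, 2, 3, 5, 6, 10, 15, 30.
Subgroups by order — order 1: 1; order 2: 15; order 3: 1; order 5: 1; order 6: 5; order 10: 3; order 15: 1; order 30: 1.
Total: 1 + 15 + 1 + 1 + 5 + 3 + 1 + 1 = 28.

28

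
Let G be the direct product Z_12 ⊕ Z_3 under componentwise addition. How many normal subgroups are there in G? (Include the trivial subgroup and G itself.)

18

G is abelian, so every subgroup is normal.
G has 18 subgroups in total, hence 18 normal subgroups.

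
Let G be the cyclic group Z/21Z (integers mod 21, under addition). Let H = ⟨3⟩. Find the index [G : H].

3

|⟨3⟩| = 7 and |G| = 21.
By Lagrange, [G : H] = |G|/|H| = 21/7 = 3.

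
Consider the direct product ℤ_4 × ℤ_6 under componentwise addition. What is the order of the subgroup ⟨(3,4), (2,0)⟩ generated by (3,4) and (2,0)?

|⟨(3,4)⟩| = 12 and |⟨(2,0)⟩| = 2, so |H| is a multiple of lcm(12, 2) = 12 and divides |G| = 24.
Closing under the operation: H = {(0,0), (0,2), (0,4), (1,0), (1,2), (1,4), (2,0), (2,2), (2,4), (3,0), (3,2), (3,4)}, so |H| = 12.

12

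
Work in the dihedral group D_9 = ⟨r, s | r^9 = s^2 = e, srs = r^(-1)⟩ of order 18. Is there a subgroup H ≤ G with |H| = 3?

Yes

3 | 18. A subgroup of order 3 is {e, r^3, r^6}.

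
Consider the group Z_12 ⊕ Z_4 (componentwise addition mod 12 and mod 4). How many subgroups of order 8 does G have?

|G| = 48 and 8 | 48, so subgroups of order 8 are possible by Lagrange.
The subgroups of order 8 are: {(0,0), (0,1), (0,2), (0,3), (6,0), (6,1), (6,2), (6,3)}; {(0,0), (0,2), (3,0), (3,2), (6,0), (6,2), (9,0), (9,2)}; {(0,0), (0,2), (3,1), (3,3), (6,0), (6,2), (9,1), (9,3)}.
So G has 3 subgroups of order 8.

3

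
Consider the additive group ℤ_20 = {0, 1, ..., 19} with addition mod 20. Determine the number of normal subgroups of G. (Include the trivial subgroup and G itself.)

G is abelian, so every subgroup is normal.
G has 6 subgroups in total, hence 6 normal subgroups.

6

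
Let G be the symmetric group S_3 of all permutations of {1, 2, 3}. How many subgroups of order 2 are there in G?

3

|G| = 6 and 2 | 6, so subgroups of order 2 are possible by Lagrange.
The subgroups of order 2 are: {e, (1 2)}; {e, (1 3)}; {e, (2 3)}.
So G has 3 subgroups of order 2.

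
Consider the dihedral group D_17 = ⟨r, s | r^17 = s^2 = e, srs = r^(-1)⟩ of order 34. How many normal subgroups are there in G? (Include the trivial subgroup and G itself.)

3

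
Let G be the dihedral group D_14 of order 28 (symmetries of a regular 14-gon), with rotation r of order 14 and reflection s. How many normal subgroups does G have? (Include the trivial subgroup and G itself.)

G has 28 subgroups. Checking conjugation-invariance by order — order 1: 1/1 normal; order 2: 1/15 normal; order 4: 0/7 normal; order 7: 1/1 normal; order 14: 3/3 normal; order 28: 1/1 normal.
Total normal subgroups: 7.

7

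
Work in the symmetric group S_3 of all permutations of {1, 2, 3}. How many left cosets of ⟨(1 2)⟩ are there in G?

|⟨(1 2)⟩| = 2 and |G| = 6.
By Lagrange, [G : H] = |G|/|H| = 6/2 = 3.

3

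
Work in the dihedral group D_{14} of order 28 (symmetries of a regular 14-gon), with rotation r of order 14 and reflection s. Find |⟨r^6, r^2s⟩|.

|⟨r^6⟩| = 7 and |⟨r^2s⟩| = 2, so |H| is a multiple of lcm(7, 2) = 14 and divides |G| = 28.
Closing under the operation: H = {e, r^2, r^4, r^6, r^8, r^10, r^12, s, r^2s, r^4s, r^6s, r^8s, r^10s, r^12s}, so |H| = 14.

14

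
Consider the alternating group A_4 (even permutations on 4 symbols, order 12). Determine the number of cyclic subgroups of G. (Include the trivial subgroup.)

8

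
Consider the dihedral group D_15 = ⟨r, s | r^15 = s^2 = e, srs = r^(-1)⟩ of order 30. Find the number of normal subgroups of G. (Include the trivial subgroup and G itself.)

G has 28 subgroups. Checking conjugation-invariance by order — order 1: 1/1 normal; order 2: 0/15 normal; order 3: 1/1 normal; order 5: 1/1 normal; order 6: 0/5 normal; order 10: 0/3 normal; order 15: 1/1 normal; order 30: 1/1 normal.
Total normal subgroups: 5.

5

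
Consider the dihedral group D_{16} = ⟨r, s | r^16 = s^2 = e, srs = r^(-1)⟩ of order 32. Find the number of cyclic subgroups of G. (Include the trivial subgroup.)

21

Group the elements of G by the cyclic subgroup they generate; each cyclic subgroup of order d accounts for φ(d) elements.
Cyclic subgroups by order — order 1: 1; order 2: 17; order 4: 1; order 8: 1; order 16: 1.
Total: 21.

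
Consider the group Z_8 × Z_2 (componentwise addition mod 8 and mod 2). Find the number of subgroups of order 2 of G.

|G| = 16 and 2 | 16, so subgroups of order 2 are possible by Lagrange.
The subgroups of order 2 are: {(0,0), (0,1)}; {(0,0), (4,0)}; {(0,0), (4,1)}.
So G has 3 subgroups of order 2.

3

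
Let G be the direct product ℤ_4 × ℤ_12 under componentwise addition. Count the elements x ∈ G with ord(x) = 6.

An element (a,b) has order lcm(ord(a), ord(b)); count pairs with lcm equal to 6.
Enumerating gives 6 such elements.

6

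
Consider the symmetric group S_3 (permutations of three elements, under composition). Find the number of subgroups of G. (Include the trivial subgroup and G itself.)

|G| = 6, so by Lagrange every subgroup order divides 6. Divisors: 1, 2, 3, 6.
Subgroups by order — order 1: 1; order 2: 3; order 3: 1; order 6: 1.
Total: 1 + 3 + 1 + 1 = 6.

6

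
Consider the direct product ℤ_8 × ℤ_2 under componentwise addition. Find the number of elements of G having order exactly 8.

8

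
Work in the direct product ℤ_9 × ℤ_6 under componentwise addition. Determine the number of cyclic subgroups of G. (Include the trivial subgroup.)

A cyclic subgroup of order d is generated by each of its φ(d) elements of order d, so the cyclic subgroups of order d number (#elements of order d)/φ(d).
Cyclic subgroups by order — order 1: 1; order 2: 1; order 3: 4; order 6: 4; order 9: 3; order 18: 3.
Total: 16.

16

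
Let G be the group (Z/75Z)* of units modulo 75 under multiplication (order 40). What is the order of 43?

4

Compute successive powers of 43 mod 75: 43, 49, 7, 1; 43^4 ≡ 1 (mod 75).
So |⟨43⟩| = 4.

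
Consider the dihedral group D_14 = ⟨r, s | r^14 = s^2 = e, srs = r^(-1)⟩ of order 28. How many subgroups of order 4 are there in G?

7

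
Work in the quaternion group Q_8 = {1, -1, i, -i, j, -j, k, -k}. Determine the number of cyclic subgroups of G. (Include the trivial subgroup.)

Group the elements of G by the cyclic subgroup they generate; each cyclic subgroup of order d accounts for φ(d) elements.
Cyclic subgroups by order — order 1: 1; order 2: 1; order 4: 3.
Total: 5.

5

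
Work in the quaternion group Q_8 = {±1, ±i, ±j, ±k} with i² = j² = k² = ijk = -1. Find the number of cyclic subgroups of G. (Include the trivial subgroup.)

5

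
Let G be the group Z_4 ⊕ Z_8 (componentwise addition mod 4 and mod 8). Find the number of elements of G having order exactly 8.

16

An element (a,b) has order lcm(ord(a), ord(b)); count pairs with lcm equal to 8.
Enumerating gives 16 such elements.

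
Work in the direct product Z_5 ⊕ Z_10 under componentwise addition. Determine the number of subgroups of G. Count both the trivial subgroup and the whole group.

16

|G| = 50, so by Lagrange every subgroup order divides 50. Divisors: 1, 2, 5, 10, 25, 50.
Subgroups by order — order 1: 1; order 2: 1; order 5: 6; order 10: 6; order 25: 1; order 50: 1.
Total: 1 + 1 + 6 + 6 + 1 + 1 = 16.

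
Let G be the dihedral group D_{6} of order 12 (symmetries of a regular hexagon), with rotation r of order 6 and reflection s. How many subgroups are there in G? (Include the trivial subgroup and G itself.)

16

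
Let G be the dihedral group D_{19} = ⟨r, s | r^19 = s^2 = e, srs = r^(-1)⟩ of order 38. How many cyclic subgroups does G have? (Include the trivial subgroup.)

21

Group the elements of G by the cyclic subgroup they generate; each cyclic subgroup of order d accounts for φ(d) elements.
Cyclic subgroups by order — order 1: 1; order 2: 19; order 19: 1.
Total: 21.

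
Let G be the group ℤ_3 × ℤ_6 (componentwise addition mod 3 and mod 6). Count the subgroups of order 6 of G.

4

|G| = 18 and 6 | 18, so subgroups of order 6 are possible by Lagrange.
The subgroups of order 6 are: {(0,0), (0,1), (0,2), (0,3), (0,4), (0,5)}; {(0,0), (0,3), (1,0), (1,3), (2,0), (2,3)}; {(0,0), (0,3), (1,1), (1,4), (2,2), (2,5)}; {(0,0), (0,3), (1,2), (1,5), (2,1), (2,4)}.
So G has 4 subgroups of order 6.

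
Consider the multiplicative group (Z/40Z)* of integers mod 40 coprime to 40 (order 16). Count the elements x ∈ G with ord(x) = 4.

8

The elements of order 4 are: 3, 7, 13, 17, 23, 27, 33, 37.
That's 8.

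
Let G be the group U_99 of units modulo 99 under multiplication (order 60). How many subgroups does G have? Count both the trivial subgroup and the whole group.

20

|G| = 60, so by Lagrange every subgroup order divides 60. Divisors: 1, 2, 3, 4, 5, 6, 10, 12, 15, 20, 30, 60.
Subgroups by order — order 1: 1; order 2: 3; order 3: 1; order 4: 1; order 5: 1; order 6: 3; order 10: 3; order 12: 1; order 15: 1; order 20: 1; order 30: 3; order 60: 1.
Total: 1 + 3 + 1 + 1 + 1 + 3 + 3 + 1 + 1 + 1 + 3 + 1 = 20.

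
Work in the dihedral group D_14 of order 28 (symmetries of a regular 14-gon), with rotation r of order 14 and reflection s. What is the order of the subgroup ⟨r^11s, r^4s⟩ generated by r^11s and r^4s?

|⟨r^11s⟩| = 2 and |⟨r^4s⟩| = 2, so |H| is a multiple of lcm(2, 2) = 2 and divides |G| = 28.
Closing under the operation: H = {e, r^7, r^4s, r^11s}, so |H| = 4.

4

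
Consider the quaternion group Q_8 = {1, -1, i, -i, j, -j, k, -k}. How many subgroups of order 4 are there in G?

|G| = 8 and 4 | 8, so subgroups of order 4 are possible by Lagrange.
The subgroups of order 4 are: {1, -1, i, -i}; {1, -1, j, -j}; {1, -1, k, -k}.
So G has 3 subgroups of order 4.

3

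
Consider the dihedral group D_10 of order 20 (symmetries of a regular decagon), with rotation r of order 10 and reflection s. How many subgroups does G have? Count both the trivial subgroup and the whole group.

22

|G| = 20, so by Lagrange every subgroup order divides 20. Divisors: 1, 2, 4, 5, 10, 20.
Subgroups by order — order 1: 1; order 2: 11; order 4: 5; order 5: 1; order 10: 3; order 20: 1.
Total: 1 + 11 + 5 + 1 + 3 + 1 = 22.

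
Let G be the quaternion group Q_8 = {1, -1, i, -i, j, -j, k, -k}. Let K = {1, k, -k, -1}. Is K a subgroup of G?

|K| = 4 divides |G| = 8, consistent with Lagrange.
K contains the identity, every element's inverse is in K, and K is closed under ·: it is a subgroup.
In fact K = ⟨-k⟩.

Yes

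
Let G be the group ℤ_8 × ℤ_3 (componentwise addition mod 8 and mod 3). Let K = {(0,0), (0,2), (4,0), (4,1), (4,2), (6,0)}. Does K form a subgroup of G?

(0,2) ∈ K but its inverse (0,1) ∉ K, so K is not a subgroup.

No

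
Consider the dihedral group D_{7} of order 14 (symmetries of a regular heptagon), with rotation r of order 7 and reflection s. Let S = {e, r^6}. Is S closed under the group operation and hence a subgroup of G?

No

r^6 ∈ S but its inverse r ∉ S, so S is not a subgroup.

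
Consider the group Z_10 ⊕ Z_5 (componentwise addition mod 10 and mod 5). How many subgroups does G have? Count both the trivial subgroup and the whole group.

16

|G| = 50, so by Lagrange every subgroup order divides 50. Divisors: 1, 2, 5, 10, 25, 50.
Subgroups by order — order 1: 1; order 2: 1; order 5: 6; order 10: 6; order 25: 1; order 50: 1.
Total: 1 + 1 + 6 + 6 + 1 + 1 = 16.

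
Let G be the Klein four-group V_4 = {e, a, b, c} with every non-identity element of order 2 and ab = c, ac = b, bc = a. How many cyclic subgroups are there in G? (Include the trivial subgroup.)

4

A cyclic subgroup of order d is generated by each of its φ(d) elements of order d, so the cyclic subgroups of order d number (#elements of order d)/φ(d).
Cyclic subgroups by order — order 1: 1; order 2: 3.
Total: 4.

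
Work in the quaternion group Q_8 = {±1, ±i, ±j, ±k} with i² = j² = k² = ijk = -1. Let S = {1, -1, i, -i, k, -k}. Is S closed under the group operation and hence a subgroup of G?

No

|S| = 6 does not divide |G| = 8, so by Lagrange S is not a subgroup.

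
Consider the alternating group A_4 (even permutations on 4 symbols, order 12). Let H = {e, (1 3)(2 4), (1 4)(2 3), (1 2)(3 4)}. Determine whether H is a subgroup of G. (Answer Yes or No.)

Yes

|H| = 4 divides |G| = 12, consistent with Lagrange.
H contains the identity, every element's inverse is in H, and H is closed under ∘: it is a subgroup.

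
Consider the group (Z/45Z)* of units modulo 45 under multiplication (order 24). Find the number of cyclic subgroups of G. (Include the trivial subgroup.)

Group the elements of G by the cyclic subgroup they generate; each cyclic subgroup of order d accounts for φ(d) elements.
Cyclic subgroups by order — order 1: 1; order 2: 3; order 3: 1; order 4: 2; order 6: 3; order 12: 2.
Total: 12.

12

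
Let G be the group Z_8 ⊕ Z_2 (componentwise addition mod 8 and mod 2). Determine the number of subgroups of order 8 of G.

3

|G| = 16 and 8 | 16, so subgroups of order 8 are possible by Lagrange.
The subgroups of order 8 are: {(0,0), (0,1), (2,0), (2,1), (4,0), (4,1), (6,0), (6,1)}; {(0,0), (1,0), (2,0), (3,0), (4,0), (5,0), (6,0), (7,0)}; {(0,0), (1,1), (2,0), (3,1), (4,0), (5,1), (6,0), (7,1)}.
So G has 3 subgroups of order 8.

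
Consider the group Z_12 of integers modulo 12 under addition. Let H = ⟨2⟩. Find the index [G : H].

2

|⟨2⟩| = 6 and |G| = 12.
By Lagrange, [G : H] = |G|/|H| = 12/6 = 2.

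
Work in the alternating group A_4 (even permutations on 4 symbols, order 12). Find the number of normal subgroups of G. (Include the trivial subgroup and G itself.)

G has 10 subgroups. Checking conjugation-invariance by order — order 1: 1/1 normal; order 2: 0/3 normal; order 3: 0/4 normal; order 4: 1/1 normal; order 12: 1/1 normal.
Total normal subgroups: 3.

3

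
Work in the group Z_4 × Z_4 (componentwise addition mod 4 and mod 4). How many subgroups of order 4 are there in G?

|G| = 16 and 4 | 16, so subgroups of order 4 are possible by Lagrange.
The subgroups of order 4 are: {(0,0), (0,1), (0,2), (0,3)}; {(0,0), (0,2), (2,0), (2,2)}; {(0,0), (0,2), (2,1), (2,3)}; {(0,0), (1,0), (2,0), (3,0)}; … (7 in all).
So G has 7 subgroups of order 4.

7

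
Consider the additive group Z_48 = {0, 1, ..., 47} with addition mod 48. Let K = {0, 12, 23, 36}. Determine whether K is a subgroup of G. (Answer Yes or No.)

23 ∈ K but its inverse 25 ∉ K, so K is not a subgroup.

No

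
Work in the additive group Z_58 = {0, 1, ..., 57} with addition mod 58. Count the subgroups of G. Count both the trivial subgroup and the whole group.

4

A cyclic group of order 58 has exactly one subgroup for each divisor of 58.
Divisors of 58: 1, 2, 29, 58.
So Z_58 has 4 subgroups.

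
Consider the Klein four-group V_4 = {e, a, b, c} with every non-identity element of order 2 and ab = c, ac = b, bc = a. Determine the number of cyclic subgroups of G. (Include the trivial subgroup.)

Group the elements of G by the cyclic subgroup they generate; each cyclic subgroup of order d accounts for φ(d) elements.
Cyclic subgroups by order — order 1: 1; order 2: 3.
Total: 4.

4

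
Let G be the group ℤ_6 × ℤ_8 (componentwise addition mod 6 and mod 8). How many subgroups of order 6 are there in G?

3

|G| = 48 and 6 | 48, so subgroups of order 6 are possible by Lagrange.
The subgroups of order 6 are: {(0,0), (0,4), (2,0), (2,4), (4,0), (4,4)}; {(0,0), (1,0), (2,0), (3,0), (4,0), (5,0)}; {(0,0), (1,4), (2,0), (3,4), (4,0), (5,4)}.
So G has 3 subgroups of order 6.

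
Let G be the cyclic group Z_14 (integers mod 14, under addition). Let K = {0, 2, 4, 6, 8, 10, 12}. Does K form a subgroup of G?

Yes

|K| = 7 divides |G| = 14, consistent with Lagrange.
K contains the identity, every element's inverse is in K, and K is closed under +: it is a subgroup.
In fact K = ⟨2⟩.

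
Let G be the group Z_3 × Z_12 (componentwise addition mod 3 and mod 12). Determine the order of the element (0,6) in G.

2

The order of (0,6) in Z_3 × Z_12 is lcm(ord(0) in Z_3, ord(6) in Z_12).
ord(0) = 1 and ord(6) = 2, so |⟨(0,6)⟩| = lcm(1, 2) = 2.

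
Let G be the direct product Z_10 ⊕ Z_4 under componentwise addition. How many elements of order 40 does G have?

An element (a,b) has order lcm(ord(a), ord(b)); count pairs with lcm equal to 40.
Enumerating gives 0 such elements.

0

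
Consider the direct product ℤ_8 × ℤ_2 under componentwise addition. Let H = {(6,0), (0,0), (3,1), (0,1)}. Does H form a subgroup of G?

No

(3,1) ∈ H but its inverse (5,1) ∉ H, so H is not a subgroup.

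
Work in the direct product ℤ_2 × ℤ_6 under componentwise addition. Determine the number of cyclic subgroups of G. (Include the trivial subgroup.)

8

Group the elements of G by the cyclic subgroup they generate; each cyclic subgroup of order d accounts for φ(d) elements.
Cyclic subgroups by order — order 1: 1; order 2: 3; order 3: 1; order 6: 3.
Total: 8.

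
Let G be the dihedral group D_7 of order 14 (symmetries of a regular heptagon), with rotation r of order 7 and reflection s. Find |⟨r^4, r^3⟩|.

|⟨r^4⟩| = 7 and |⟨r^3⟩| = 7, so |H| is a multiple of lcm(7, 7) = 7 and divides |G| = 14.
Closing under the operation: H = {e, r, r^2, r^3, r^4, r^5, r^6}, so |H| = 7.

7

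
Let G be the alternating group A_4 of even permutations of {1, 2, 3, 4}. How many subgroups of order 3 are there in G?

4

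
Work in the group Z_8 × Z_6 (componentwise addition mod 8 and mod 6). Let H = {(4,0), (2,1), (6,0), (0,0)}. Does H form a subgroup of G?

(2,1) ∈ H but its inverse (6,5) ∉ H, so H is not a subgroup.

No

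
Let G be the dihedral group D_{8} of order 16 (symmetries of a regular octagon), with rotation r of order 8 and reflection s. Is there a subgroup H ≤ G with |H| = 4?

Yes

4 | 16. A subgroup of order 4 is {e, r^2, r^4, r^6}.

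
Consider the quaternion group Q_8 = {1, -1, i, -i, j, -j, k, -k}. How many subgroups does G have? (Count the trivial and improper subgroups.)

|G| = 8, so by Lagrange every subgroup order divides 8. Divisors: 1, 2, 4, 8.
Subgroups by order — order 1: 1; order 2: 1; order 4: 3; order 8: 1.
Total: 1 + 1 + 3 + 1 = 6.

6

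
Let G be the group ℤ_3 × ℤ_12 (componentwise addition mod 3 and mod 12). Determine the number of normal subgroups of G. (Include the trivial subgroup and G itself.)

G is abelian, so every subgroup is normal.
G has 18 subgroups in total, hence 18 normal subgroups.

18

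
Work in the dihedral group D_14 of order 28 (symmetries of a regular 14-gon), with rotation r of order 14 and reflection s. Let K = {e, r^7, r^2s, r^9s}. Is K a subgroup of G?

|K| = 4 divides |G| = 28, consistent with Lagrange.
K contains the identity, every element's inverse is in K, and K is closed under ·: it is a subgroup.

Yes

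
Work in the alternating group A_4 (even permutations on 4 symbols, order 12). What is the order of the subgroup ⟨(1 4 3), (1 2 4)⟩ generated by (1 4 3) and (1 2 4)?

|⟨(1 4 3)⟩| = 3 and |⟨(1 2 4)⟩| = 3, so |H| is a multiple of lcm(3, 3) = 3 and divides |G| = 12.
Closing {(1 4 3), (1 2 4)} under the group operation gives all of G, so |H| = 12.

12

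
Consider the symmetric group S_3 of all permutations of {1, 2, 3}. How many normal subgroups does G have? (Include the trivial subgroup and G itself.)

G has 6 subgroups. Checking conjugation-invariance by order — order 1: 1/1 normal; order 2: 0/3 normal; order 3: 1/1 normal; order 6: 1/1 normal.
Total normal subgroups: 3.

3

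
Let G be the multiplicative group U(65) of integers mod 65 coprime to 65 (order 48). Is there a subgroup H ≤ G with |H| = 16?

16 | 48. A subgroup of order 16 is {1, 8, 12, 14, 18, 21, 27, 31, 34, 38, 44, 47, 51, 53, 57, 64}.

Yes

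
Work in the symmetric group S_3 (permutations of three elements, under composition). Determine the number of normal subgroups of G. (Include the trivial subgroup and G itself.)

3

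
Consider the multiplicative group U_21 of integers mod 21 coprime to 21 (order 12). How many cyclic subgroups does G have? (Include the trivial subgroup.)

8

A cyclic subgroup of order d is generated by each of its φ(d) elements of order d, so the cyclic subgroups of order d number (#elements of order d)/φ(d).
Cyclic subgroups by order — order 1: 1; order 2: 3; order 3: 1; order 6: 3.
Total: 8.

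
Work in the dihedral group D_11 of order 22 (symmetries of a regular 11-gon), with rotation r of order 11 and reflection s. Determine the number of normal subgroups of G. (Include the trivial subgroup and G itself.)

G has 14 subgroups. Checking conjugation-invariance by order — order 1: 1/1 normal; order 2: 0/11 normal; order 11: 1/1 normal; order 22: 1/1 normal.
Total normal subgroups: 3.

3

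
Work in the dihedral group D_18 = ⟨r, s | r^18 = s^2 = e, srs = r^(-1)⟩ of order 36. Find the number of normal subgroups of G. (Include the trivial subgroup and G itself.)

G has 45 subgroups. Checking conjugation-invariance by order — order 1: 1/1 normal; order 2: 1/19 normal; order 3: 1/1 normal; order 4: 0/9 normal; order 6: 1/7 normal; order 9: 1/1 normal; order 12: 0/3 normal; order 18: 3/3 normal; order 36: 1/1 normal.
Total normal subgroups: 9.

9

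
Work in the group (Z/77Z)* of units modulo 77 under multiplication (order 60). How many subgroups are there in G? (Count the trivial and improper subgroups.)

20

|G| = 60, so by Lagrange every subgroup order divides 60. Divisors: 1, 2, 3, 4, 5, 6, 10, 12, 15, 20, 30, 60.
Subgroups by order — order 1: 1; order 2: 3; order 3: 1; order 4: 1; order 5: 1; order 6: 3; order 10: 3; order 12: 1; order 15: 1; order 20: 1; order 30: 3; order 60: 1.
Total: 1 + 3 + 1 + 1 + 1 + 3 + 3 + 1 + 1 + 1 + 3 + 1 = 20.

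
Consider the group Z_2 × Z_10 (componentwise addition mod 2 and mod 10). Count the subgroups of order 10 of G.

3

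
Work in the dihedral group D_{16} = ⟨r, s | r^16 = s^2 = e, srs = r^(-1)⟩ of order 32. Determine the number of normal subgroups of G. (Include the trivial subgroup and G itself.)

G has 36 subgroups. Checking conjugation-invariance by order — order 1: 1/1 normal; order 2: 1/17 normal; order 4: 1/9 normal; order 8: 1/5 normal; order 16: 3/3 normal; order 32: 1/1 normal.
Total normal subgroups: 8.

8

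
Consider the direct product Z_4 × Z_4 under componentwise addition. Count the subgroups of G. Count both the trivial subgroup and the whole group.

15

|G| = 16, so by Lagrange every subgroup order divides 16. Divisors: 1, 2, 4, 8, 16.
Subgroups by order — order 1: 1; order 2: 3; order 4: 7; order 8: 3; order 16: 1.
Total: 1 + 3 + 7 + 3 + 1 = 15.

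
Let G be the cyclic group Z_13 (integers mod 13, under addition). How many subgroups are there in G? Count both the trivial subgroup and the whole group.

2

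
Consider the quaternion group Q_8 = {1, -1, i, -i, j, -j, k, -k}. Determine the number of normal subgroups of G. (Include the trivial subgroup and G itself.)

6

G has 6 subgroups. Checking conjugation-invariance by order — order 1: 1/1 normal; order 2: 1/1 normal; order 4: 3/3 normal; order 8: 1/1 normal.
Total normal subgroups: 6.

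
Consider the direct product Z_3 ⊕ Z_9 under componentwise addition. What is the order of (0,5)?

9

The order of (0,5) in Z_3 × Z_9 is lcm(ord(0) in Z_3, ord(5) in Z_9).
ord(0) = 1 and ord(5) = 9, so |⟨(0,5)⟩| = lcm(1, 9) = 9.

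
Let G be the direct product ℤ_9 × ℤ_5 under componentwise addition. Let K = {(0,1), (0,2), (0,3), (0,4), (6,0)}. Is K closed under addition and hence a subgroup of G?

The identity (0,0) ∉ K, so K is not a subgroup.

No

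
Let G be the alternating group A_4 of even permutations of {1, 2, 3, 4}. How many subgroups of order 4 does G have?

1

|G| = 12 and 4 | 12, so subgroups of order 4 are possible by Lagrange.
The subgroups of order 4 are: {e, (1 2)(3 4), (1 3)(2 4), (1 4)(2 3)}.
So G has 1 subgroup of order 4.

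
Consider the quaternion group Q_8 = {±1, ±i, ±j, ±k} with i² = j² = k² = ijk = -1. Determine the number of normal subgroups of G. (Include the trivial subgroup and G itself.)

6

G has 6 subgroups. Checking conjugation-invariance by order — order 1: 1/1 normal; order 2: 1/1 normal; order 4: 3/3 normal; order 8: 1/1 normal.
Total normal subgroups: 6.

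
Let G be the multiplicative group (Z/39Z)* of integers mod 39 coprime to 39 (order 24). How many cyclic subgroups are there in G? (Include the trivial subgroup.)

12

Group the elements of G by the cyclic subgroup they generate; each cyclic subgroup of order d accounts for φ(d) elements.
Cyclic subgroups by order — order 1: 1; order 2: 3; order 3: 1; order 4: 2; order 6: 3; order 12: 2.
Total: 12.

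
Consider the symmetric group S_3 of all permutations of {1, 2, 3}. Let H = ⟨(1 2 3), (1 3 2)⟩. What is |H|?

3

|⟨(1 2 3)⟩| = 3 and |⟨(1 3 2)⟩| = 3, so |H| is a multiple of lcm(3, 3) = 3 and divides |G| = 6.
Closing under the operation: H = {e, (1 2 3), (1 3 2)}, so |H| = 3.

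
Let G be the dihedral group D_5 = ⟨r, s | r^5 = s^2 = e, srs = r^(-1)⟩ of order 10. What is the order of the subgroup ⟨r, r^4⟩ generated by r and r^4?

5

|⟨r⟩| = 5 and |⟨r^4⟩| = 5, so |H| is a multiple of lcm(5, 5) = 5 and divides |G| = 10.
Closing under the operation: H = {e, r, r^2, r^3, r^4}, so |H| = 5.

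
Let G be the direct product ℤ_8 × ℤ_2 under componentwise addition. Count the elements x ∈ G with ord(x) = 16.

0

An element (a,b) has order lcm(ord(a), ord(b)); count pairs with lcm equal to 16.
Enumerating gives 0 such elements.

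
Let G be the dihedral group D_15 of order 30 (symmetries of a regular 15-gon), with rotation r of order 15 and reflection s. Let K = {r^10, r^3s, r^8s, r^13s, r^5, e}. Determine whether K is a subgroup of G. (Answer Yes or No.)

|K| = 6 divides |G| = 30, consistent with Lagrange.
K contains the identity, every element's inverse is in K, and K is closed under ·: it is a subgroup.

Yes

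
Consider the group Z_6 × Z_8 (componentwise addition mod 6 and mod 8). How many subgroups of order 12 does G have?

3

|G| = 48 and 12 | 48, so subgroups of order 12 are possible by Lagrange.
The subgroups of order 12 are: {(0,0), (0,2), (0,4), (0,6), (2,0), (2,2), (2,4), (2,6), (4,0), (4,2), (4,4), (4,6)}; {(0,0), (0,4), (1,0), (1,4), (2,0), (2,4), (3,0), (3,4), (4,0), (4,4), (5,0), (5,4)}; {(0,0), (0,4), (1,2), (1,6), (2,0), (2,4), (3,2), (3,6), (4,0), (4,4), (5,2), (5,6)}.
So G has 3 subgroups of order 12.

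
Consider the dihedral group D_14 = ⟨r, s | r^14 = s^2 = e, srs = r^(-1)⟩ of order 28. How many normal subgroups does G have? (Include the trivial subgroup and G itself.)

G has 28 subgroups. Checking conjugation-invariance by order — order 1: 1/1 normal; order 2: 1/15 normal; order 4: 0/7 normal; order 7: 1/1 normal; order 14: 3/3 normal; order 28: 1/1 normal.
Total normal subgroups: 7.

7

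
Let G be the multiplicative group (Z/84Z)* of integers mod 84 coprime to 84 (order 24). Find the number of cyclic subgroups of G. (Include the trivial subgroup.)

A cyclic subgroup of order d is generated by each of its φ(d) elements of order d, so the cyclic subgroups of order d number (#elements of order d)/φ(d).
Cyclic subgroups by order — order 1: 1; order 2: 7; order 3: 1; order 6: 7.
Total: 16.

16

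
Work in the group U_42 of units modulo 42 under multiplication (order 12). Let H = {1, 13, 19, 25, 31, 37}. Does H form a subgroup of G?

Yes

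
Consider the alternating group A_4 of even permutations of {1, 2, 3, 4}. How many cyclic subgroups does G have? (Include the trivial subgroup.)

8

Each element a generates a cyclic subgroup ⟨a⟩; distinct elements may generate the same one (a cyclic group of order d has φ(d) generators).
Cyclic subgroups by order — order 1: 1; order 2: 3; order 3: 4.
Total: 8.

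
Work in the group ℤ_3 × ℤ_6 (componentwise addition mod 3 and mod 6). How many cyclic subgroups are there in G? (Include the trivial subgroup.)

A cyclic subgroup of order d is generated by each of its φ(d) elements of order d, so the cyclic subgroups of order d number (#elements of order d)/φ(d).
Cyclic subgroups by order — order 1: 1; order 2: 1; order 3: 4; order 6: 4.
Total: 10.

10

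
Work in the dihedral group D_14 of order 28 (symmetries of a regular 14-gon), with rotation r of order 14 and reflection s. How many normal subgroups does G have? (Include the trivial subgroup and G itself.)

7

G has 28 subgroups. Checking conjugation-invariance by order — order 1: 1/1 normal; order 2: 1/15 normal; order 4: 0/7 normal; order 7: 1/1 normal; order 14: 3/3 normal; order 28: 1/1 normal.
Total normal subgroups: 7.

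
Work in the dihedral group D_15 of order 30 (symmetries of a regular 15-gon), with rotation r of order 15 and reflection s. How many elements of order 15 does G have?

8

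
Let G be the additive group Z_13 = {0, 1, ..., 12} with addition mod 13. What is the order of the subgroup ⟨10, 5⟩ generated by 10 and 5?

|⟨10⟩| = 13 and |⟨5⟩| = 13, so |H| is a multiple of lcm(13, 13) = 13 and divides |G| = 13.
Closing {10, 5} under the group operation gives all of G, so |H| = 13.

13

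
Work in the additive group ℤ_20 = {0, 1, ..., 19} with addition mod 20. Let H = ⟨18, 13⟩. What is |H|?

20

|⟨18⟩| = 10 and |⟨13⟩| = 20, so |H| is a multiple of lcm(10, 20) = 20 and divides |G| = 20.
Closing {18, 13} under the group operation gives all of G, so |H| = 20.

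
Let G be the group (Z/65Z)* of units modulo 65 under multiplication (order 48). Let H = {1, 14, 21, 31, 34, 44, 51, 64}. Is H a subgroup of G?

Yes

|H| = 8 divides |G| = 48, consistent with Lagrange.
H contains the identity, every element's inverse is in H, and H is closed under ·: it is a subgroup.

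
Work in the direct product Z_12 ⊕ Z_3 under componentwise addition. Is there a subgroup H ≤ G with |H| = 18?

18 | 36. A subgroup of order 18 is {(0,0), (0,1), (0,2), (2,0), (2,1), (2,2), (4,0), (4,1), (4,2), (6,0), (6,1), (6,2), (8,0), (8,1), (8,2), (10,0), (10,1), (10,2)}.

Yes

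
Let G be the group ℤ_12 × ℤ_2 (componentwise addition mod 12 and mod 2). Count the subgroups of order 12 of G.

|G| = 24 and 12 | 24, so subgroups of order 12 are possible by Lagrange.
The subgroups of order 12 are: {(0,0), (0,1), (2,0), (2,1), (4,0), (4,1), (6,0), (6,1), (8,0), (8,1), (10,0), (10,1)}; {(0,0), (1,0), (2,0), (3,0), (4,0), (5,0), (6,0), (7,0), (8,0), (9,0), (10,0), (11,0)}; {(0,0), (1,1), (2,0), (3,1), (4,0), (5,1), (6,0), (7,1), (8,0), (9,1), (10,0), (11,1)}.
So G has 3 subgroups of order 12.

3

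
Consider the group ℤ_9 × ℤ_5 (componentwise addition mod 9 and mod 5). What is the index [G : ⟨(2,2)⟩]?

|⟨(2,2)⟩| = 45 and |G| = 45.
By Lagrange, [G : H] = |G|/|H| = 45/45 = 1.

1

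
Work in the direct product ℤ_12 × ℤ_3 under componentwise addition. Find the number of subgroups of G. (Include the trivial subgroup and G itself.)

|G| = 36, so by Lagrange every subgroup order divides 36. Divisors: 1, 2, 3, 4, 6, 9, 12, 18, 36.
Subgroups by order — order 1: 1; order 2: 1; order 3: 4; order 4: 1; order 6: 4; order 9: 1; order 12: 4; order 18: 1; order 36: 1.
Total: 1 + 1 + 4 + 1 + 4 + 1 + 4 + 1 + 1 = 18.

18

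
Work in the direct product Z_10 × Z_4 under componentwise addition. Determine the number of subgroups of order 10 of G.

3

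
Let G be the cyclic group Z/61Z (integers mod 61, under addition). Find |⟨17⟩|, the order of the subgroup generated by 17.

In Z/61Z, the order of an element a is n/gcd(a, n).
gcd(17, 61) = 1, so |⟨17⟩| = 61/1 = 61.

61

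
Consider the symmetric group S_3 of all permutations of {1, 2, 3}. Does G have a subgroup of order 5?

No

5 does not divide |G| = 6, so by Lagrange no subgroup of order 5 exists.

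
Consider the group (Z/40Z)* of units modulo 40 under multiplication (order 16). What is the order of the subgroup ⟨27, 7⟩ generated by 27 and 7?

|⟨27⟩| = 4 and |⟨7⟩| = 4, so |H| is a multiple of lcm(4, 4) = 4 and divides |G| = 16.
Closing under the operation: H = {1, 3, 7, 9, 21, 23, 27, 29}, so |H| = 8.

8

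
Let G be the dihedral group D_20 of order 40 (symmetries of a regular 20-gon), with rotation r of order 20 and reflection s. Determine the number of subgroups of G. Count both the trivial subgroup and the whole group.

48

|G| = 40, so by Lagrange every subgroup order divides 40. Divisors: 1, 2, 4, 5, 8, 10, 20, 40.
Subgroups by order — order 1: 1; order 2: 21; order 4: 11; order 5: 1; order 8: 5; order 10: 5; order 20: 3; order 40: 1.
Total: 1 + 21 + 11 + 1 + 5 + 5 + 3 + 1 = 48.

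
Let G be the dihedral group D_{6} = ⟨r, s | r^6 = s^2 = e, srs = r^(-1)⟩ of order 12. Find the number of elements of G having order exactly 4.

0

No element of G has order 4 (even though 4 | 12).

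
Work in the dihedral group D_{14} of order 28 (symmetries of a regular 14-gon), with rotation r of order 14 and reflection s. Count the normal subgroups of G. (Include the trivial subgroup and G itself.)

G has 28 subgroups. Checking conjugation-invariance by order — order 1: 1/1 normal; order 2: 1/15 normal; order 4: 0/7 normal; order 7: 1/1 normal; order 14: 3/3 normal; order 28: 1/1 normal.
Total normal subgroups: 7.

7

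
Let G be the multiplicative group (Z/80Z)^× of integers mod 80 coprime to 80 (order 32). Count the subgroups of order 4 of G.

19

|G| = 32 and 4 | 32, so subgroups of order 4 are possible by Lagrange.
The subgroups of order 4 are: {1, 11, 41, 51}; {1, 9, 13, 37}; {1, 17, 33, 49}; {1, 19, 41, 59}; … (19 in all).
So G has 19 subgroups of order 4.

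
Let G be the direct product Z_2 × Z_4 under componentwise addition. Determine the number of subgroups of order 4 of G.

3

|G| = 8 and 4 | 8, so subgroups of order 4 are possible by Lagrange.
The subgroups of order 4 are: {(0,0), (0,1), (0,2), (0,3)}; {(0,0), (0,2), (1,0), (1,2)}; {(0,0), (0,2), (1,1), (1,3)}.
So G has 3 subgroups of order 4.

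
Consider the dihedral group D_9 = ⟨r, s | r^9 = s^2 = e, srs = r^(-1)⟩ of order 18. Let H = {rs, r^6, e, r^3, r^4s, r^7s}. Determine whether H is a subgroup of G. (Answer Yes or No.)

Yes

|H| = 6 divides |G| = 18, consistent with Lagrange.
H contains the identity, every element's inverse is in H, and H is closed under ·: it is a subgroup.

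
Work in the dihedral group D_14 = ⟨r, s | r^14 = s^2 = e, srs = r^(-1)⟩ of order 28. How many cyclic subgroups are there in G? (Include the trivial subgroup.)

Group the elements of G by the cyclic subgroup they generate; each cyclic subgroup of order d accounts for φ(d) elements.
Cyclic subgroups by order — order 1: 1; order 2: 15; order 7: 1; order 14: 1.
Total: 18.

18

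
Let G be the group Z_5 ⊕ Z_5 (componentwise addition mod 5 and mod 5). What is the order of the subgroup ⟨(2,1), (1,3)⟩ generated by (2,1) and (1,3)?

5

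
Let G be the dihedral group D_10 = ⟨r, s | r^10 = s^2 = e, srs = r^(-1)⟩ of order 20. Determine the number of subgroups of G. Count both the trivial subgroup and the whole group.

22

|G| = 20, so by Lagrange every subgroup order divides 20. Divisors: 1, 2, 4, 5, 10, 20.
Subgroups by order — order 1: 1; order 2: 11; order 4: 5; order 5: 1; order 10: 3; order 20: 1.
Total: 1 + 11 + 5 + 1 + 3 + 1 = 22.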